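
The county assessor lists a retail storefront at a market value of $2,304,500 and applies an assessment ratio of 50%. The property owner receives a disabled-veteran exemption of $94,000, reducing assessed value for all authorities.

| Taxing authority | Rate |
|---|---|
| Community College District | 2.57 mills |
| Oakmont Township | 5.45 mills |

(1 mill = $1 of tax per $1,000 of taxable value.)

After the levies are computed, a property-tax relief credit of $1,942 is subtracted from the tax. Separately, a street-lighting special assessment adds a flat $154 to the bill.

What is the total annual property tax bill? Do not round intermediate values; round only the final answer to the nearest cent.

Assessed value = $2,304,500 × 0.5 = $1,152,250
Taxable value = $1,152,250 − $94,000 = $1,058,250
Community College District: $1,058,250 × 0.00257 = $2,719.7025
Oakmont Township: $1,058,250 × 0.00545 = $5,767.4625
Levies subtotal = $8,487.165
After credit = $8,487.165 − $1,942 = $6,545.165
Total = $6,545.165 + $154 = $6,699.165

$6,699.17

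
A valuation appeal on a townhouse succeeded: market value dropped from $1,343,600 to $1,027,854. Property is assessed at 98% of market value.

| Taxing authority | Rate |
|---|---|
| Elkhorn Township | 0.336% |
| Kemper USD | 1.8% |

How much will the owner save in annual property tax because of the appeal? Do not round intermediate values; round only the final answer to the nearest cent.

$6,609.45

Old assessed value = $1,343,600 × 0.98 = $1,316,728
New assessed value = $1,027,854 × 0.98 = $1,007,296.92
Combined rate = 0.00336 + 0.018 = 0.02136
Old tax = $1,316,728 × 0.02136 = $28,125.31008
New tax = $1,007,296.92 × 0.02136 = $21,515.8622112
Reduction = $28,125.31008 − $21,515.8622112 = $6,609.4478688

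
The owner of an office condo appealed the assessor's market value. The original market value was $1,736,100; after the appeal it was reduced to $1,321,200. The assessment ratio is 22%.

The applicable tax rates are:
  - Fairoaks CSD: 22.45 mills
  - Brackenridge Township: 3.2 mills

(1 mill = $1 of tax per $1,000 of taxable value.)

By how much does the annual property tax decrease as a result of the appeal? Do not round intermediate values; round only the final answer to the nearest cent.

$2,341.28

Old assessed value = $1,736,100 × 0.22 = $381,942
New assessed value = $1,321,200 × 0.22 = $290,664
Combined rate = 0.02245 + 0.0032 = 0.02565
Old tax = $381,942 × 0.02565 = $9,796.8123
New tax = $290,664 × 0.02565 = $7,455.5316
Reduction = $9,796.8123 − $7,455.5316 = $2,341.2807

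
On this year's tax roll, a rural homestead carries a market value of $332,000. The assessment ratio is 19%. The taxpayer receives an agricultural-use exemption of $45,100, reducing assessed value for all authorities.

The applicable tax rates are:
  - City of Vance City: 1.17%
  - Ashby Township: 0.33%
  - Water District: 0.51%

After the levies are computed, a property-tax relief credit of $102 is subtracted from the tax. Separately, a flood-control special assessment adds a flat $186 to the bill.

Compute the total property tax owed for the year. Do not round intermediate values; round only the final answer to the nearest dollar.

$445

Assessed value = $332,000 × 0.19 = $63,080
Taxable value = $63,080 − $45,100 = $17,980
City of Vance City: $17,980 × 0.0117 = $210.366
Ashby Township: $17,980 × 0.0033 = $59.334
Water District: $17,980 × 0.0051 = $91.698
Levies subtotal = $361.398
After credit = $361.398 − $102 = $259.398
Total = $259.398 + $186 = $445.398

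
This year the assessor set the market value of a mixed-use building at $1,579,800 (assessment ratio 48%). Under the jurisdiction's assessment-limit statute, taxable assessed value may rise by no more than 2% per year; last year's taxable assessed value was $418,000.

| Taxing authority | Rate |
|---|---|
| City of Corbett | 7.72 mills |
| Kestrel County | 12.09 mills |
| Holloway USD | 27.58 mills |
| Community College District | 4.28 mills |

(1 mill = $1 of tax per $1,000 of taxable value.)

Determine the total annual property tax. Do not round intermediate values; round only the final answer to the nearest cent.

Uncapped assessed value = $1,579,800 × 0.48 = $758,304
Cap limit = $418,000 × 1.02 = $426,360
Taxable assessed value = min($758,304, $426,360) = $426,360 (cap binds)
City of Corbett: $426,360 × 0.00772 = $3,291.4992
Kestrel County: $426,360 × 0.01209 = $5,154.6924
Holloway USD: $426,360 × 0.02758 = $11,759.0088
Community College District: $426,360 × 0.00428 = $1,824.8208
Total = $22,030.0212

$22,030.02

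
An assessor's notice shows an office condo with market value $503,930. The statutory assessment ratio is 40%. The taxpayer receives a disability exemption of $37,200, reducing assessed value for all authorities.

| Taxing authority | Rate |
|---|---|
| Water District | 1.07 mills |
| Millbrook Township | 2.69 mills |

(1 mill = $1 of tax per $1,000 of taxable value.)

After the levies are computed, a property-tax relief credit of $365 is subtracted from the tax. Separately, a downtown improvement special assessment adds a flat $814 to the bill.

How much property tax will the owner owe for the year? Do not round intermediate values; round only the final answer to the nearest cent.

Assessed value = $503,930 × 0.4 = $201,572
Taxable value = $201,572 − $37,200 = $164,372
Water District: $164,372 × 0.00107 = $175.87804
Millbrook Township: $164,372 × 0.00269 = $442.16068
Levies subtotal = $618.03872
After credit = $618.03872 − $365 = $253.03872
Total = $253.03872 + $814 = $1,067.03872

$1,067.04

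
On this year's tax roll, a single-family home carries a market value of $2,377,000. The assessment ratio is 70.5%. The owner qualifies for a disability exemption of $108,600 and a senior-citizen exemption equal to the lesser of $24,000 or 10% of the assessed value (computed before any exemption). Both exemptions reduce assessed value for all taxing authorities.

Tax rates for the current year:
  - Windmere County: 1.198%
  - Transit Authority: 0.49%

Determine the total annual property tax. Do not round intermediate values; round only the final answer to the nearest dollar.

$26,049

Assessed value = $2,377,000 × 0.705 = $1,675,785
Senior-citizen exemption = min($24,000, 10% × $1,675,785) = min($24,000, $167,578.5) = $24,000 (dollar cap binds)
Taxable value = $1,675,785 − $108,600 − $24,000 = $1,543,185
Windmere County: $1,543,185 × 0.01198 = $18,487.3563
Transit Authority: $1,543,185 × 0.0049 = $7,561.6065
Total = $26,048.9628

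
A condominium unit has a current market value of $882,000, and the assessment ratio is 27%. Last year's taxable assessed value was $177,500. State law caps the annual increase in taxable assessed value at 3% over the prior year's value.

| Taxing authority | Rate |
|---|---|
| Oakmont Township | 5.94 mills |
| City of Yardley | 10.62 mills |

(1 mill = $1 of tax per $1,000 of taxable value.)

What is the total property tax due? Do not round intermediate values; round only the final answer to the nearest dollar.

Uncapped assessed value = $882,000 × 0.27 = $238,140
Cap limit = $177,500 × 1.03 = $182,825
Taxable assessed value = min($238,140, $182,825) = $182,825 (cap binds)
Oakmont Township: $182,825 × 0.00594 = $1,085.9805
City of Yardley: $182,825 × 0.01062 = $1,941.6015
Total = $3,027.582

$3,028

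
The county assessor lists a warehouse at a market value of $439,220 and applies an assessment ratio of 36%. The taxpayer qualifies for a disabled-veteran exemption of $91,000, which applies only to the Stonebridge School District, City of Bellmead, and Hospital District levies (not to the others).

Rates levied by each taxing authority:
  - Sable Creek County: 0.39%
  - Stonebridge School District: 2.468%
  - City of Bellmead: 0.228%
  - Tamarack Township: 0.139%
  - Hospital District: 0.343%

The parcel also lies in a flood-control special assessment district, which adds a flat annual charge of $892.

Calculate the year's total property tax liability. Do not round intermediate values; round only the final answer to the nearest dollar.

Assessed value = $439,220 × 0.36 = $158,119.2
Sable Creek County: $158,119.2 × 0.0039 = $616.66488
Stonebridge School District: ($158,119.2 − $91,000) × 0.02468 = $67,119.2 × 0.02468 = $1,656.501856
City of Bellmead: ($158,119.2 − $91,000) × 0.00228 = $67,119.2 × 0.00228 = $153.031776
Tamarack Township: $158,119.2 × 0.00139 = $219.785688
Hospital District: ($158,119.2 − $91,000) × 0.00343 = $67,119.2 × 0.00343 = $230.218856
Levies subtotal = $2,876.203056
Total = $2,876.203056 + $892 = $3,768.203056

$3,768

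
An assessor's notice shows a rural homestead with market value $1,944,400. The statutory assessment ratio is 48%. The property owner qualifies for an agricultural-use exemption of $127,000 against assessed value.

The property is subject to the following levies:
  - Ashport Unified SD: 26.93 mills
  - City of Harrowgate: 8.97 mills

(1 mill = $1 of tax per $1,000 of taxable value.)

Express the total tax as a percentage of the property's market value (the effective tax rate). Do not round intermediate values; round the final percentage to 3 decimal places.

1.489%

Assessed value = $1,944,400 × 0.48 = $933,312
Taxable value = $933,312 − $127,000 = $806,312
Ashport Unified SD: $806,312 × 0.02693 = $21,713.98216
City of Harrowgate: $806,312 × 0.00897 = $7,232.61864
Total tax = $28,946.6008
Effective rate = $28,946.6008 ÷ $1,944,400 = 1.489% of market value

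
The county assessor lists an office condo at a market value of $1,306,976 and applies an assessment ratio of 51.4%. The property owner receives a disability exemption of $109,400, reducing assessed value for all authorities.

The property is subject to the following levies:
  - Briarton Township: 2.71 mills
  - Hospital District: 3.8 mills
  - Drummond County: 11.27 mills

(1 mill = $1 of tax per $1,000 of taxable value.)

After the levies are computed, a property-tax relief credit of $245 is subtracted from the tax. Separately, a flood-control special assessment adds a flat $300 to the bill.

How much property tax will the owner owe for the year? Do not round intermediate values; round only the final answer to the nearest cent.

$10,054.22

Assessed value = $1,306,976 × 0.514 = $671,785.664
Taxable value = $671,785.664 − $109,400 = $562,385.664
Briarton Township: $562,385.664 × 0.00271 = $1,524.06514944
Hospital District: $562,385.664 × 0.0038 = $2,137.0655232
Drummond County: $562,385.664 × 0.01127 = $6,338.08643328
Levies subtotal = $9,999.21710592
After credit = $9,999.21710592 − $245 = $9,754.21710592
Total = $9,754.21710592 + $300 = $10,054.21710592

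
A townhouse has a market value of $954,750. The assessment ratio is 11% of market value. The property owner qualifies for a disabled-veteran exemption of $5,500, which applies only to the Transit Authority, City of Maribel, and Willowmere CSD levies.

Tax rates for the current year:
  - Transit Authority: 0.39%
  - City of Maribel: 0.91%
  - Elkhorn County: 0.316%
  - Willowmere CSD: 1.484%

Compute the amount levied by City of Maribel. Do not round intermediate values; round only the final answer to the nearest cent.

Assessed value = $954,750 × 0.11 = $105,022.5
City of Maribel taxable value = $105,022.5 − $5,500 = $99,522.5
City of Maribel levy = $99,522.5 × 0.0091 = $905.65475

$905.65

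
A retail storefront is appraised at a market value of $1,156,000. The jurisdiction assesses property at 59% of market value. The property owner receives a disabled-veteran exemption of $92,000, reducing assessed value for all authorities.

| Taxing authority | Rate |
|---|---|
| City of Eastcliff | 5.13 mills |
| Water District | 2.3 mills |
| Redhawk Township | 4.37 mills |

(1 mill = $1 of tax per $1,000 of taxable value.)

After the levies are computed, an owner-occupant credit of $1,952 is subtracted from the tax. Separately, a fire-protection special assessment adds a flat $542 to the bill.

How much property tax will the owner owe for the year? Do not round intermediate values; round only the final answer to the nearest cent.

Assessed value = $1,156,000 × 0.59 = $682,040
Taxable value = $682,040 − $92,000 = $590,040
City of Eastcliff: $590,040 × 0.00513 = $3,026.9052
Water District: $590,040 × 0.0023 = $1,357.092
Redhawk Township: $590,040 × 0.00437 = $2,578.4748
Levies subtotal = $6,962.472
After credit = $6,962.472 − $1,952 = $5,010.472
Total = $5,010.472 + $542 = $5,552.472

$5,552.47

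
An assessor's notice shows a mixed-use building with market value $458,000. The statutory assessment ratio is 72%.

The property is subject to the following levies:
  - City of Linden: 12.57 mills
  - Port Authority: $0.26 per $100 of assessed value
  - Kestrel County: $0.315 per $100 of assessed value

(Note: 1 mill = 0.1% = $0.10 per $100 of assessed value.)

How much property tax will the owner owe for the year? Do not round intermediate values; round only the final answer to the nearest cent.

$6,041.20

Assessed value = $458,000 × 0.72 = $329,760
City of Linden: $329,760 × 0.01257 = $4,145.0832
Port Authority: $329,760 × 0.0026 = $857.376
Kestrel County: $329,760 × 0.00315 = $1,038.744
Total = $6,041.2032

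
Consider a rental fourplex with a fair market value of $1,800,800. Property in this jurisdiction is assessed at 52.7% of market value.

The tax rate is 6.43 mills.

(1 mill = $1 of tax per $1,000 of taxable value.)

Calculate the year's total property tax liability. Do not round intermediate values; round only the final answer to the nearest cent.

Assessed value = $1,800,800 × 0.527 = $949,021.6
Tax = $949,021.6 × 0.00643 = $6,102.208888

$6,102.21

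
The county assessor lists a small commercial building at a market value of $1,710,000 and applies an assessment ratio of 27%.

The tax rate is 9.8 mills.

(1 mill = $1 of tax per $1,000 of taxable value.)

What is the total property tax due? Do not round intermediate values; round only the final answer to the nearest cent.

$4,524.66

Assessed value = $1,710,000 × 0.27 = $461,700
Tax = $461,700 × 0.0098 = $4,524.66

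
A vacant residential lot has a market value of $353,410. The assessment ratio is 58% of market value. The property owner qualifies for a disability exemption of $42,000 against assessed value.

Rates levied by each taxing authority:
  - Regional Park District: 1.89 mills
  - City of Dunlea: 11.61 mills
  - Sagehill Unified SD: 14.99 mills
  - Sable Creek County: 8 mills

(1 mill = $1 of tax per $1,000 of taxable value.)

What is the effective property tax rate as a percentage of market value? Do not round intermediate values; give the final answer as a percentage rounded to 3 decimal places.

1.683%

Assessed value = $353,410 × 0.58 = $204,977.8
Taxable value = $204,977.8 − $42,000 = $162,977.8
Regional Park District: $162,977.8 × 0.00189 = $308.028042
City of Dunlea: $162,977.8 × 0.01161 = $1,892.172258
Sagehill Unified SD: $162,977.8 × 0.01499 = $2,443.037222
Sable Creek County: $162,977.8 × 0.008 = $1,303.8224
Total tax = $5,947.059922
Effective rate = $5,947.059922 ÷ $353,410 = 1.683% of market value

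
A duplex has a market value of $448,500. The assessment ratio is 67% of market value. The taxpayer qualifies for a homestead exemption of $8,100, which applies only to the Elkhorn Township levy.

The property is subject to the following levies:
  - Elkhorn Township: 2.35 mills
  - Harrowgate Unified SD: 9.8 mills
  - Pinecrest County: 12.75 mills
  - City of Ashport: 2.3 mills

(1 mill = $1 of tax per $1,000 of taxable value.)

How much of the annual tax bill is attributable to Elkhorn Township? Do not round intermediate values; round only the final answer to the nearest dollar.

$687

Assessed value = $448,500 × 0.67 = $300,495
Elkhorn Township taxable value = $300,495 − $8,100 = $292,395
Elkhorn Township levy = $292,395 × 0.00235 = $687.12825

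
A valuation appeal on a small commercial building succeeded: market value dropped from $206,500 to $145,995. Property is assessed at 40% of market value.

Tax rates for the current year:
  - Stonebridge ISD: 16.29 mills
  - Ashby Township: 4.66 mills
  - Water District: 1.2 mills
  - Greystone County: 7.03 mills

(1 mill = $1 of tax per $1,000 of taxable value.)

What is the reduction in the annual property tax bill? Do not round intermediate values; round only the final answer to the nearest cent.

$706.21

Old assessed value = $206,500 × 0.4 = $82,600
New assessed value = $145,995 × 0.4 = $58,398
Combined rate = 0.01629 + 0.00466 + 0.0012 + 0.00703 = 0.02918
Old tax = $82,600 × 0.02918 = $2,410.268
New tax = $58,398 × 0.02918 = $1,704.05364
Reduction = $2,410.268 − $1,704.05364 = $706.21436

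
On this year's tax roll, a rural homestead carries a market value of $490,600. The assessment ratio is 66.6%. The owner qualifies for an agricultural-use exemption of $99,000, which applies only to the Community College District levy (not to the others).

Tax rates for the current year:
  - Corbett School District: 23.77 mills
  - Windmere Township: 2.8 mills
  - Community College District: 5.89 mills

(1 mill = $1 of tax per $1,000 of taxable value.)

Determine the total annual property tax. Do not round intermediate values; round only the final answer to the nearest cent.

$10,022.86

Assessed value = $490,600 × 0.666 = $326,739.6
Corbett School District: $326,739.6 × 0.02377 = $7,766.600292
Windmere Township: $326,739.6 × 0.0028 = $914.87088
Community College District: ($326,739.6 − $99,000) × 0.00589 = $227,739.6 × 0.00589 = $1,341.386244
Total = $10,022.857416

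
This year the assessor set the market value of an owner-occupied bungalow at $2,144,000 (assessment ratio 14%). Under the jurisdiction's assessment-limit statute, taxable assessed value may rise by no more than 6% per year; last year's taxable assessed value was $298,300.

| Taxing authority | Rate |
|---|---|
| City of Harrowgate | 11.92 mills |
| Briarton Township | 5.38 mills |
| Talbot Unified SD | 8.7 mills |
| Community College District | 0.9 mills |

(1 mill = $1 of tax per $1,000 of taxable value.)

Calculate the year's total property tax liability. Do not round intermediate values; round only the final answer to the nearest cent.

$8,074.30

Uncapped assessed value = $2,144,000 × 0.14 = $300,160
Cap limit = $298,300 × 1.06 = $316,198
Taxable assessed value = min($300,160, $316,198) = $300,160 (cap does not bind)
City of Harrowgate: $300,160 × 0.01192 = $3,577.9072
Briarton Township: $300,160 × 0.00538 = $1,614.8608
Talbot Unified SD: $300,160 × 0.0087 = $2,611.392
Community College District: $300,160 × 0.0009 = $270.144
Total = $8,074.304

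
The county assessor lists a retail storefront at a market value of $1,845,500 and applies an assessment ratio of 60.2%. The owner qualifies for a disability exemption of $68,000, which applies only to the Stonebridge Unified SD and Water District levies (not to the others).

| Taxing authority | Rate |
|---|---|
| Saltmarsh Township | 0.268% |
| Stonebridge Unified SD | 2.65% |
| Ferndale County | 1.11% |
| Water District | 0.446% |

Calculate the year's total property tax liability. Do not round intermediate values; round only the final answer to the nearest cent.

$47,600.46

Assessed value = $1,845,500 × 0.602 = $1,110,991
Saltmarsh Township: $1,110,991 × 0.00268 = $2,977.45588
Stonebridge Unified SD: ($1,110,991 − $68,000) × 0.0265 = $1,042,991 × 0.0265 = $27,639.2615
Ferndale County: $1,110,991 × 0.0111 = $12,332.0001
Water District: ($1,110,991 − $68,000) × 0.00446 = $1,042,991 × 0.00446 = $4,651.73986
Total = $47,600.45734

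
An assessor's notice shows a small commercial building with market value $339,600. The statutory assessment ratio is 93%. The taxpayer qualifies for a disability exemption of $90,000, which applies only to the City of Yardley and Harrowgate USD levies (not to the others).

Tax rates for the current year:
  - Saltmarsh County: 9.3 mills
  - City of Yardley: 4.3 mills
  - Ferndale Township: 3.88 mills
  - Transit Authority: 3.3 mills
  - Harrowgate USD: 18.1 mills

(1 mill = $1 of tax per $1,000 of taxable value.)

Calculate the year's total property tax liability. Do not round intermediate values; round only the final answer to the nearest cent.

$10,263.39

Assessed value = $339,600 × 0.93 = $315,828
Saltmarsh County: $315,828 × 0.0093 = $2,937.2004
City of Yardley: ($315,828 − $90,000) × 0.0043 = $225,828 × 0.0043 = $971.0604
Ferndale Township: $315,828 × 0.00388 = $1,225.41264
Transit Authority: $315,828 × 0.0033 = $1,042.2324
Harrowgate USD: ($315,828 − $90,000) × 0.0181 = $225,828 × 0.0181 = $4,087.4868
Total = $10,263.39264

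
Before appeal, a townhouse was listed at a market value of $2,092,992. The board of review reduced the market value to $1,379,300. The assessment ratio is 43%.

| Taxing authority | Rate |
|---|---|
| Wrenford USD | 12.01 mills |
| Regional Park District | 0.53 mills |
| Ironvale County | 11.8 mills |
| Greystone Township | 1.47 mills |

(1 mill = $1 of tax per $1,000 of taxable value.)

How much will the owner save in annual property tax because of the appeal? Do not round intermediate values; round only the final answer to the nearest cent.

Old assessed value = $2,092,992 × 0.43 = $899,986.56
New assessed value = $1,379,300 × 0.43 = $593,099
Combined rate = 0.01201 + 0.00053 + 0.0118 + 0.00147 = 0.02581
Old tax = $899,986.56 × 0.02581 = $23,228.6531136
New tax = $593,099 × 0.02581 = $15,307.88519
Reduction = $23,228.6531136 − $15,307.88519 = $7,920.7679236

$7,920.77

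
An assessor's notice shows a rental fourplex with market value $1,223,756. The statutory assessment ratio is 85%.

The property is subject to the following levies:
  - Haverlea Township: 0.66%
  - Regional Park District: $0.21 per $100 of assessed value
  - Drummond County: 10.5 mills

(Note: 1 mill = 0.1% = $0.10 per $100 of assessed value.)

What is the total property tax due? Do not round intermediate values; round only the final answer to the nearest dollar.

$19,972

Assessed value = $1,223,756 × 0.85 = $1,040,192.6
Haverlea Township: $1,040,192.6 × 0.0066 = $6,865.27116
Regional Park District: $1,040,192.6 × 0.0021 = $2,184.40446
Drummond County: $1,040,192.6 × 0.0105 = $10,922.0223
Total = $19,971.69792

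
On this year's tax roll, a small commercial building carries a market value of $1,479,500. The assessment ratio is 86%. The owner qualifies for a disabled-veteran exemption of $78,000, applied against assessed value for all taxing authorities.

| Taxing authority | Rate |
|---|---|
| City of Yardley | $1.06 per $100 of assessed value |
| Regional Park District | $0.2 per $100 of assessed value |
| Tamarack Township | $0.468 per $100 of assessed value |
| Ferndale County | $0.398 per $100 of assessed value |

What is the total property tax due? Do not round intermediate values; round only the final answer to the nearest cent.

$25,392.31

Assessed value = $1,479,500 × 0.86 = $1,272,370
Taxable value = $1,272,370 − $78,000 = $1,194,370
City of Yardley: $1,194,370 × 0.0106 = $12,660.322
Regional Park District: $1,194,370 × 0.002 = $2,388.74
Tamarack Township: $1,194,370 × 0.00468 = $5,589.6516
Ferndale County: $1,194,370 × 0.00398 = $4,753.5926
Total = $12,660.322 + $2,388.74 + $5,589.6516 + $4,753.5926 = $25,392.3062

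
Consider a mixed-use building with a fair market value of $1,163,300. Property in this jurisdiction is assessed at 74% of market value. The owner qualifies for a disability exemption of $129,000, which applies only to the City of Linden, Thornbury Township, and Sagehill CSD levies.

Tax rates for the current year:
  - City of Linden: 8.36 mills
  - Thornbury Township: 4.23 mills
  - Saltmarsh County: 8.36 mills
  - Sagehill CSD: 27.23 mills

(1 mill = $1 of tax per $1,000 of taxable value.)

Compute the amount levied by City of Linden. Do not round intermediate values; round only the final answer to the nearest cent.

Assessed value = $1,163,300 × 0.74 = $860,842
City of Linden taxable value = $860,842 − $129,000 = $731,842
City of Linden levy = $731,842 × 0.00836 = $6,118.19912

$6,118.20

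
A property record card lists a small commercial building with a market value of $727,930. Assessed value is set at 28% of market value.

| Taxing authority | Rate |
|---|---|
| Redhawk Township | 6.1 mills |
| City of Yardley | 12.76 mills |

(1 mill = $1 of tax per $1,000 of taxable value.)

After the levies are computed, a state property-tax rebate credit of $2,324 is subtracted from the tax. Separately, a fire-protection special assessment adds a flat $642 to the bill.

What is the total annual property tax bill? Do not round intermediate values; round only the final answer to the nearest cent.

Assessed value = $727,930 × 0.28 = $203,820.4
Redhawk Township: $203,820.4 × 0.0061 = $1,243.30444
City of Yardley: $203,820.4 × 0.01276 = $2,600.748304
Levies subtotal = $3,844.052744
After credit = $3,844.052744 − $2,324 = $1,520.052744
Total = $1,520.052744 + $642 = $2,162.052744

$2,162.05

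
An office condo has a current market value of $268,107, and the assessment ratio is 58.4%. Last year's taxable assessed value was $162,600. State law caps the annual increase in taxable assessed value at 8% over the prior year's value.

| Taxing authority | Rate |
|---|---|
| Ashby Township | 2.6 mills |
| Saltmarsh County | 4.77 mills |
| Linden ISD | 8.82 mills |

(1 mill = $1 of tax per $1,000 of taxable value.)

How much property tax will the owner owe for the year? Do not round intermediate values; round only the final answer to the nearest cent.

$2,534.94

Uncapped assessed value = $268,107 × 0.584 = $156,574.488
Cap limit = $162,600 × 1.08 = $175,608
Taxable assessed value = min($156,574.488, $175,608) = $156,574.488 (cap does not bind)
Ashby Township: $156,574.488 × 0.0026 = $407.0936688
Saltmarsh County: $156,574.488 × 0.00477 = $746.86030776
Linden ISD: $156,574.488 × 0.00882 = $1,380.98698416
Total = $2,534.94096072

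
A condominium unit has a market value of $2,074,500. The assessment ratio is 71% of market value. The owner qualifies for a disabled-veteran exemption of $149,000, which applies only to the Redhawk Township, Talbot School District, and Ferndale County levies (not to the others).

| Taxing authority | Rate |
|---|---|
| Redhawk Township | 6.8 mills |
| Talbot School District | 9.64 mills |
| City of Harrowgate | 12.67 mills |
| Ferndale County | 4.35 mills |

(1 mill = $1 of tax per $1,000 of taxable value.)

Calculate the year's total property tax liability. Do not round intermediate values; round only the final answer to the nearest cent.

$46,185.36

Assessed value = $2,074,500 × 0.71 = $1,472,895
Redhawk Township: ($1,472,895 − $149,000) × 0.0068 = $1,323,895 × 0.0068 = $9,002.486
Talbot School District: ($1,472,895 − $149,000) × 0.00964 = $1,323,895 × 0.00964 = $12,762.3478
City of Harrowgate: $1,472,895 × 0.01267 = $18,661.57965
Ferndale County: ($1,472,895 − $149,000) × 0.00435 = $1,323,895 × 0.00435 = $5,758.94325
Total = $46,185.3567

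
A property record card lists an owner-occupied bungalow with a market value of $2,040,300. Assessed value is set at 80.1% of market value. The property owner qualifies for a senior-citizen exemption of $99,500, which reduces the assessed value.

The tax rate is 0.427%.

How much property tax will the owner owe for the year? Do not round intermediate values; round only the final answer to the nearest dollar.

Assessed value = $2,040,300 × 0.801 = $1,634,280.3
Taxable value = $1,634,280.3 − $99,500 = $1,534,780.3
Tax = $1,534,780.3 × 0.00427 = $6,553.511881

$6,554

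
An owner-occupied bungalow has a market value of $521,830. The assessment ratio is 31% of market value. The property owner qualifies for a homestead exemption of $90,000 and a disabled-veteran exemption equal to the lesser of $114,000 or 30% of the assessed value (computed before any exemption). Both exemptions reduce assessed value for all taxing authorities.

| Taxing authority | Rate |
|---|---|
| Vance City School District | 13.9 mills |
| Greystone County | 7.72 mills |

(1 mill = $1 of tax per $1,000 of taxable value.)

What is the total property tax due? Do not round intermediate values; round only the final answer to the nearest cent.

$502.39

Assessed value = $521,830 × 0.31 = $161,767.3
Disabled-veteran exemption = min($114,000, 30% × $161,767.3) = min($114,000, $48,530.19) = $48,530.19 (percentage binds)
Taxable value = $161,767.3 − $90,000 − $48,530.19 = $23,237.11
Vance City School District: $23,237.11 × 0.0139 = $322.995829
Greystone County: $23,237.11 × 0.00772 = $179.3904892
Total = $502.3863182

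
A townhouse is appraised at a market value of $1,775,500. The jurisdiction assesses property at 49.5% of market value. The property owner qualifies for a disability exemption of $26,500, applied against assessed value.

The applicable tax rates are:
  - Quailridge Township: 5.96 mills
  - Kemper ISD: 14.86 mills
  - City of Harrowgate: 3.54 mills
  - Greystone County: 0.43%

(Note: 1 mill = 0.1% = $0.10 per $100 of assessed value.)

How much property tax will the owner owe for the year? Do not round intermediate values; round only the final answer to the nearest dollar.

$24,429

Assessed value = $1,775,500 × 0.495 = $878,872.5
Taxable value = $878,872.5 − $26,500 = $852,372.5
Quailridge Township: $852,372.5 × 0.00596 = $5,080.1401
Kemper ISD: $852,372.5 × 0.01486 = $12,666.25535
City of Harrowgate: $852,372.5 × 0.00354 = $3,017.39865
Greystone County: $852,372.5 × 0.0043 = $3,665.20175
Total = $24,428.99585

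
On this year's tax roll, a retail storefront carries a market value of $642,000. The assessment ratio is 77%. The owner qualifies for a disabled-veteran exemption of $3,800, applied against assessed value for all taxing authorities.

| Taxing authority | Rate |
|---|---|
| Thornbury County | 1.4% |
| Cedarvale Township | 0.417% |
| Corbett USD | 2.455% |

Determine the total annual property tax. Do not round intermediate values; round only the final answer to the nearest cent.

Assessed value = $642,000 × 0.77 = $494,340
Taxable value = $494,340 − $3,800 = $490,540
Thornbury County: $490,540 × 0.014 = $6,867.56
Cedarvale Township: $490,540 × 0.00417 = $2,045.5518
Corbett USD: $490,540 × 0.02455 = $12,042.757
Total = $6,867.56 + $2,045.5518 + $12,042.757 = $20,955.8688

$20,955.87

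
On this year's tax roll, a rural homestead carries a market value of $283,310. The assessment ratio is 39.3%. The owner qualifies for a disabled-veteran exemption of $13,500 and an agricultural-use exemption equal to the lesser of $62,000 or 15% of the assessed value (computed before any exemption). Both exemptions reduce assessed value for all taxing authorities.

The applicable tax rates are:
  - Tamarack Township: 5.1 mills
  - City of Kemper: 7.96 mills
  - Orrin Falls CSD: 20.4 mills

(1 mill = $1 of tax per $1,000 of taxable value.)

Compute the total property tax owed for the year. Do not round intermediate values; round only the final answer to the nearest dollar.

$2,715

Assessed value = $283,310 × 0.393 = $111,340.83
Agricultural-use exemption = min($62,000, 15% × $111,340.83) = min($62,000, $16,701.1245) = $16,701.1245 (percentage binds)
Taxable value = $111,340.83 − $13,500 − $16,701.1245 = $81,139.7055
Tamarack Township: $81,139.7055 × 0.0051 = $413.81249805
City of Kemper: $81,139.7055 × 0.00796 = $645.87205578
Orrin Falls CSD: $81,139.7055 × 0.0204 = $1,655.2499922
Total = $2,714.93454603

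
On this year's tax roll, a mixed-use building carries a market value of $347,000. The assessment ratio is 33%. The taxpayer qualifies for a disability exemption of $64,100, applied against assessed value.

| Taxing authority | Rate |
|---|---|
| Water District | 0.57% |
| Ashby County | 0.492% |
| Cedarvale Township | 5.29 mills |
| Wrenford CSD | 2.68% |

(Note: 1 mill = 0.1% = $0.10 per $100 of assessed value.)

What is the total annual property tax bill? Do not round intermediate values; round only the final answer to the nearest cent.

Assessed value = $347,000 × 0.33 = $114,510
Taxable value = $114,510 − $64,100 = $50,410
Water District: $50,410 × 0.0057 = $287.337
Ashby County: $50,410 × 0.00492 = $248.0172
Cedarvale Township: $50,410 × 0.00529 = $266.6689
Wrenford CSD: $50,410 × 0.0268 = $1,350.988
Total = $2,153.0111

$2,153.01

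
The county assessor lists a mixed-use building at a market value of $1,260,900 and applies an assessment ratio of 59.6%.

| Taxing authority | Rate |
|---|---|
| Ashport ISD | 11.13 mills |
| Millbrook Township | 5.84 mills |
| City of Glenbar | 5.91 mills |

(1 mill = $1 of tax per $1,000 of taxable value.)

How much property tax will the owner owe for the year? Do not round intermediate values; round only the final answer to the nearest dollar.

$17,194

Assessed value = $1,260,900 × 0.596 = $751,496.4
Ashport ISD: $751,496.4 × 0.01113 = $8,364.154932
Millbrook Township: $751,496.4 × 0.00584 = $4,388.738976
City of Glenbar: $751,496.4 × 0.00591 = $4,441.343724
Total = $8,364.154932 + $4,388.738976 + $4,441.343724 = $17,194.237632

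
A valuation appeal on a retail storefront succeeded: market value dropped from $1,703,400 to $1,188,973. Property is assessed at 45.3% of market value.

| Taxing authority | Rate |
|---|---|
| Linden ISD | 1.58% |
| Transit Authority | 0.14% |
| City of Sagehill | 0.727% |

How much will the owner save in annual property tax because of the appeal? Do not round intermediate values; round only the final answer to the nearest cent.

$5,702.38

Old assessed value = $1,703,400 × 0.453 = $771,640.2
New assessed value = $1,188,973 × 0.453 = $538,604.769
Combined rate = 0.0158 + 0.0014 + 0.00727 = 0.02447
Old tax = $771,640.2 × 0.02447 = $18,882.035694
New tax = $538,604.769 × 0.02447 = $13,179.65869743
Reduction = $18,882.035694 − $13,179.65869743 = $5,702.37699657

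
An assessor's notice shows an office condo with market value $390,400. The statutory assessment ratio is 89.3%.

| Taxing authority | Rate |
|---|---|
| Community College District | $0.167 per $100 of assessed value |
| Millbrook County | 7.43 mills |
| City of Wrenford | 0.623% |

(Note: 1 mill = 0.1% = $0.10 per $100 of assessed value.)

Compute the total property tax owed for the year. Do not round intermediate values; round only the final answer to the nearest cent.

Assessed value = $390,400 × 0.893 = $348,627.2
Community College District: $348,627.2 × 0.00167 = $582.207424
Millbrook County: $348,627.2 × 0.00743 = $2,590.300096
City of Wrenford: $348,627.2 × 0.00623 = $2,171.947456
Total = $5,344.454976

$5,344.45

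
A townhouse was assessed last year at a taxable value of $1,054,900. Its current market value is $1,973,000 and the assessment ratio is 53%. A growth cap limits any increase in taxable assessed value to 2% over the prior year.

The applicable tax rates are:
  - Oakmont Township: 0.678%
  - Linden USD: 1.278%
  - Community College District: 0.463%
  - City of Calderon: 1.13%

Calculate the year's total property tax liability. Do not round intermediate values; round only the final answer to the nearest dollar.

Uncapped assessed value = $1,973,000 × 0.53 = $1,045,690
Cap limit = $1,054,900 × 1.02 = $1,075,998
Taxable assessed value = min($1,045,690, $1,075,998) = $1,045,690 (cap does not bind)
Oakmont Township: $1,045,690 × 0.00678 = $7,089.7782
Linden USD: $1,045,690 × 0.01278 = $13,363.9182
Community College District: $1,045,690 × 0.00463 = $4,841.5447
City of Calderon: $1,045,690 × 0.0113 = $11,816.297
Total = $37,111.5381

$37,112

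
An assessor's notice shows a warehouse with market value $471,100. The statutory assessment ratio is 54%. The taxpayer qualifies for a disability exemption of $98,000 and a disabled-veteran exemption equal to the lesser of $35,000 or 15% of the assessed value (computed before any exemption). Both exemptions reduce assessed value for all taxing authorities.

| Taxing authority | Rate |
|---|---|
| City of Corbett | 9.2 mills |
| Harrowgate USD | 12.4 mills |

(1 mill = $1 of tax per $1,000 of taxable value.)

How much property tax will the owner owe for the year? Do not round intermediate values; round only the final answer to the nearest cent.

$2,622.11

Assessed value = $471,100 × 0.54 = $254,394
Disabled-veteran exemption = min($35,000, 15% × $254,394) = min($35,000, $38,159.1) = $35,000 (dollar cap binds)
Taxable value = $254,394 − $98,000 − $35,000 = $121,394
City of Corbett: $121,394 × 0.0092 = $1,116.8248
Harrowgate USD: $121,394 × 0.0124 = $1,505.2856
Total = $2,622.1104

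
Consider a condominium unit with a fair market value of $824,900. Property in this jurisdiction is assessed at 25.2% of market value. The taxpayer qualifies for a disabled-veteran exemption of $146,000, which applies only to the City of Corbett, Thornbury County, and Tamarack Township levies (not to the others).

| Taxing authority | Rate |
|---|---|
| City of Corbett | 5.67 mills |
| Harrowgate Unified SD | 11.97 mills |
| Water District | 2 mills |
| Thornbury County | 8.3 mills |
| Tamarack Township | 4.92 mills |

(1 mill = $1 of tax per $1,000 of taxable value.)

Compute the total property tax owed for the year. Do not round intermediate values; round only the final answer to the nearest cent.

$4,072.83

Assessed value = $824,900 × 0.252 = $207,874.8
City of Corbett: ($207,874.8 − $146,000) × 0.00567 = $61,874.8 × 0.00567 = $350.830116
Harrowgate Unified SD: $207,874.8 × 0.01197 = $2,488.261356
Water District: $207,874.8 × 0.002 = $415.7496
Thornbury County: ($207,874.8 − $146,000) × 0.0083 = $61,874.8 × 0.0083 = $513.56084
Tamarack Township: ($207,874.8 − $146,000) × 0.00492 = $61,874.8 × 0.00492 = $304.424016
Total = $4,072.825928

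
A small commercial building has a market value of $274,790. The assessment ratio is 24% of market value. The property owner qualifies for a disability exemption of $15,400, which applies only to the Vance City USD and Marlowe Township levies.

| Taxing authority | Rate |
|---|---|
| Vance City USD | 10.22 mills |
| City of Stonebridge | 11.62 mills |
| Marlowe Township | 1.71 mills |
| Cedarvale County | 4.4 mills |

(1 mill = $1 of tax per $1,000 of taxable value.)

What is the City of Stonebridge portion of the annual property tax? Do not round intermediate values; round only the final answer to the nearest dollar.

$766

Assessed value = $274,790 × 0.24 = $65,949.6
City of Stonebridge taxable value = $65,949.6 (exemption does not apply)
City of Stonebridge levy = $65,949.6 × 0.01162 = $766.334352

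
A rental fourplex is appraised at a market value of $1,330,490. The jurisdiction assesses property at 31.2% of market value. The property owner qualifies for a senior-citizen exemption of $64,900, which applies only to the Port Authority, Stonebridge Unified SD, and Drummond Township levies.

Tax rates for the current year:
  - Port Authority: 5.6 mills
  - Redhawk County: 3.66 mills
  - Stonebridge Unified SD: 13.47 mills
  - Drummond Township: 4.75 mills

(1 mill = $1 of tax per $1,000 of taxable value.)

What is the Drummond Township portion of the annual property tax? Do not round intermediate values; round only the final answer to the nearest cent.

Assessed value = $1,330,490 × 0.312 = $415,112.88
Drummond Township taxable value = $415,112.88 − $64,900 = $350,212.88
Drummond Township levy = $350,212.88 × 0.00475 = $1,663.51118

$1,663.51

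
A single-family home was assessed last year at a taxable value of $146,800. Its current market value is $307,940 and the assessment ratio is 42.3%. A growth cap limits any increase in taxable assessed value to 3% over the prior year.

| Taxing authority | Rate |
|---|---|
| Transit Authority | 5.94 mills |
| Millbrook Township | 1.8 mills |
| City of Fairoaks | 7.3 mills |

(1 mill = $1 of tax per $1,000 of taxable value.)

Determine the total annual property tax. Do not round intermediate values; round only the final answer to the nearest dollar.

$1,959

Uncapped assessed value = $307,940 × 0.423 = $130,258.62
Cap limit = $146,800 × 1.03 = $151,204
Taxable assessed value = min($130,258.62, $151,204) = $130,258.62 (cap does not bind)
Transit Authority: $130,258.62 × 0.00594 = $773.7362028
Millbrook Township: $130,258.62 × 0.0018 = $234.465516
City of Fairoaks: $130,258.62 × 0.0073 = $950.887926
Total = $1,959.0896448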